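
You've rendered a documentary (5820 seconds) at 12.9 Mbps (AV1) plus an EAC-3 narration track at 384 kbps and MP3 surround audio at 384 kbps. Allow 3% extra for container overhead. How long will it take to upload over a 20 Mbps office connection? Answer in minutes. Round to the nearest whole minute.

68 minutes

Audio total: 384 + 384 = 768 kbps = 0.768 Mbps.
Total bitrate: 13.668 Mbps.
File: 13.668 Mbps × 5820 s = 79547.8 Mb.
With 3% container overhead: ×1.03. → 81934.2 Mb.
At 20 Mbps: 81934.2 / 20 = 4096.7 s ≈ 68.3 minutes.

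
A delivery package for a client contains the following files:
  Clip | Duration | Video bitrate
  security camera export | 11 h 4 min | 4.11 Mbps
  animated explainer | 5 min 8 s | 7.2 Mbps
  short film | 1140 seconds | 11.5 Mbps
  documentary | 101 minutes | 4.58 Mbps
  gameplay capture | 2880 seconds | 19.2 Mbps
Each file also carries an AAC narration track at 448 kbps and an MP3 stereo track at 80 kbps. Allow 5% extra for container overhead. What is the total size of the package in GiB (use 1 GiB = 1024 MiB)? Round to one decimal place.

Audio total: 448 + 80 = 528 kbps = 0.528 Mbps.
security camera export: 4.638 Mbps × 39840 s × 1.05 = 194016.8 Mb
animated explainer: 7.728 Mbps × 308 s × 1.05 = 2499.2 Mb
short film: 12.028 Mbps × 1140 s × 1.05 = 14397.5 Mb
documentary: 5.108 Mbps × 6060 s × 1.05 = 32502.2 Mb
gameplay capture: 19.728 Mbps × 2880 s × 1.05 = 59657.5 Mb
Total: 303073.2 Mb = 37884.2 MB.
= 35.28 GiB.

35.3 GiB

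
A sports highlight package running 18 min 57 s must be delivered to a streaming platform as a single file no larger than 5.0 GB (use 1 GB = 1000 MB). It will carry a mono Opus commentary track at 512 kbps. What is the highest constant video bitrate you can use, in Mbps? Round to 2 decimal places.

Budget: 5.0 GB = 40000.0 Mb.
18 min 57 s = 1137 s
Total bitrate budget: 40000.0 Mb / 1137 s = 35.180 Mbps.
Audio: 512 kbps = 0.512 Mbps.
Video: 35.180 − 0.512 = 34.668 Mbps.

34.67 Mbps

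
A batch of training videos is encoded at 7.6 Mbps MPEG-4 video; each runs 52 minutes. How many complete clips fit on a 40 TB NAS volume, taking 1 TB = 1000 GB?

13495

52 min = 3120 s
Per item: 7.600 Mbps × 3120 s = 23,712 Mb = 2,964 MB.
Capacity: 40 TB = 320,000,000 Mb; 13495.28 items → 13495 complete.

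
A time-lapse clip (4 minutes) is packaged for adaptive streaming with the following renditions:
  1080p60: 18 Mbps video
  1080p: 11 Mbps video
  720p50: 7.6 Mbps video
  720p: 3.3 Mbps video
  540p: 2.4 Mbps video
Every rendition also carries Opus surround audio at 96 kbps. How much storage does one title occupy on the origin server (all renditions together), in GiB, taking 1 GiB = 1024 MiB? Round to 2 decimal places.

1.20 GiB

4 min = 240 s
Audio: 96 kbps = 0.096 Mbps.
Sum of rendition bitrates: (18+0.096) + (11+0.096) + (7.6+0.096) + (3.3+0.096) + (2.4+0.096) = 42.780 Mbps.
× 240 s = 10,267 Mb = 1,283 MB = 1.195 GiB.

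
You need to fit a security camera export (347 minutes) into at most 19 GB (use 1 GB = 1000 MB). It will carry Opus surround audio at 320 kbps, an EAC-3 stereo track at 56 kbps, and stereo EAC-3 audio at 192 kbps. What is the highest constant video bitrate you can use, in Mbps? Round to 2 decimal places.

6.73 Mbps

Budget: 19 GB = 152000.0 Mb.
347 min = 20820 s
Total bitrate budget: 152000.0 Mb / 20820 s = 7.301 Mbps.
Audio total: 320 + 56 + 192 = 568 kbps = 0.568 Mbps.
Video: 7.301 − 0.568 = 6.733 Mbps.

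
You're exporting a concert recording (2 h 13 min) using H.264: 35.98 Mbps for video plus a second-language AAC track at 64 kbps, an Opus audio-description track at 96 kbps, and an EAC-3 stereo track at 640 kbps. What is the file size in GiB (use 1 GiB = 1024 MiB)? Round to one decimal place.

2 h 13 min = 133 min = 7980 s
Audio total: 64 + 96 + 640 = 800 kbps = 0.800 Mbps.
Total bitrate: 35.98 + 0.800 = 36.780 Mbps.
Stream data: 36.780 Mbps × 7980 s = 293504.4 Mb.
293,504 Mb = 36,688,050,000 bytes ÷ 1,073,741,824 = 34.17 GiB.

34.2 GiB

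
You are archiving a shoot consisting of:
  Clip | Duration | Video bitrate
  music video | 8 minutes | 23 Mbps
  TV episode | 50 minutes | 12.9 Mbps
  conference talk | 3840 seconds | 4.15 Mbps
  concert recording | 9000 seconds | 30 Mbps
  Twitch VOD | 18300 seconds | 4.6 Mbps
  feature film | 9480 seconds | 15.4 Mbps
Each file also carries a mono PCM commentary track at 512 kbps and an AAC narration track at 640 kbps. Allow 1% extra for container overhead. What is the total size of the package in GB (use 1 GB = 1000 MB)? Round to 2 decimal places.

Audio total: 512 + 640 = 1152 kbps = 1.152 Mbps.
music video: 24.152 Mbps × 480 s × 1.01 = 11708.9 Mb
TV episode: 14.052 Mbps × 3000 s × 1.01 = 42577.6 Mb
conference talk: 5.302 Mbps × 3840 s × 1.01 = 20563.3 Mb
concert recording: 31.152 Mbps × 9000 s × 1.01 = 283171.7 Mb
Twitch VOD: 5.752 Mbps × 18300 s × 1.01 = 106314.2 Mb
feature film: 16.552 Mbps × 9480 s × 1.01 = 158482.1 Mb
Total: 622817.7 Mb = 77852.2 MB.
= 77.85 GB.

77.85 GB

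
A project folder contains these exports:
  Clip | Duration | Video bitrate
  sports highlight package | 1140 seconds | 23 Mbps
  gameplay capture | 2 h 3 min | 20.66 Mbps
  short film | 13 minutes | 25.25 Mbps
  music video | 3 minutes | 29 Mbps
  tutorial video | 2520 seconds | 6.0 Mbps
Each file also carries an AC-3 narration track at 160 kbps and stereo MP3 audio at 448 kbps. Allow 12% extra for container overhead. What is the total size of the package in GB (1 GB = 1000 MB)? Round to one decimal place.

31.6 GB

Audio total: 160 + 448 = 608 kbps = 0.608 Mbps.
sports highlight package: 23.608 Mbps × 1140 s × 1.12 = 30142.7 Mb
gameplay capture: 21.268 Mbps × 7380 s × 1.12 = 175792.8 Mb
short film: 25.858 Mbps × 780 s × 1.12 = 22589.5 Mb
music video: 29.608 Mbps × 180 s × 1.12 = 5969.0 Mb
tutorial video: 6.608 Mbps × 2520 s × 1.12 = 18650.4 Mb
Total: 253144.4 Mb = 31643.1 MB.
= 31.64 GB.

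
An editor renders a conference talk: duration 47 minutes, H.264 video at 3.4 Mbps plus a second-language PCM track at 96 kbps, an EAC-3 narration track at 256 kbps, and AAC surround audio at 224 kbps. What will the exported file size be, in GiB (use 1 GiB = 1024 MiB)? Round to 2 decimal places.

1.31 GiB

47 min = 2820 s
Audio total: 96 + 256 + 224 = 576 kbps = 0.576 Mbps.
Total bitrate: 3.4 + 0.576 = 3.976 Mbps.
Stream data: 3.976 Mbps × 2820 s = 11212.3 Mb.
11,212 Mb = 1,401,540,000 bytes ÷ 1,073,741,824 = 1.305 GiB.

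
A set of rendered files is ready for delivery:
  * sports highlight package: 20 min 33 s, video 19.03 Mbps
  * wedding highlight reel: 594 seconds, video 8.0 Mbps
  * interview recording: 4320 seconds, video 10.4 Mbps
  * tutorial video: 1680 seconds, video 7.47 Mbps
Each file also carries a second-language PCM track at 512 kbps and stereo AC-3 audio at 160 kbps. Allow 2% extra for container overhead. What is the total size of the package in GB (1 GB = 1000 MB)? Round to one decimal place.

Audio total: 512 + 160 = 672 kbps = 0.672 Mbps.
sports highlight package: 19.702 Mbps × 1233 s × 1.02 = 24778.4 Mb
wedding highlight reel: 8.672 Mbps × 594 s × 1.02 = 5254.2 Mb
interview recording: 11.072 Mbps × 4320 s × 1.02 = 48787.7 Mb
tutorial video: 8.142 Mbps × 1680 s × 1.02 = 13952.1 Mb
Total: 92772.4 Mb = 11596.6 MB.
= 11.60 GB.

11.6 GB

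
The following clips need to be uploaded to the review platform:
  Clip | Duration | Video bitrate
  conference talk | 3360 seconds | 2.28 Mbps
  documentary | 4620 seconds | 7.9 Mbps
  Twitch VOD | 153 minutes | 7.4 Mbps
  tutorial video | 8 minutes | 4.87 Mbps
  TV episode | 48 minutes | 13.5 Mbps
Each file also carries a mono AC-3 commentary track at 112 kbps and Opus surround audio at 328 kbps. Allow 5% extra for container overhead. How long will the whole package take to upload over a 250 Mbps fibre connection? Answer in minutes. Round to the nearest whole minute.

Audio total: 112 + 328 = 440 kbps = 0.440 Mbps.
conference talk: 2.720 Mbps × 3360 s × 1.05 = 9596.2 Mb
documentary: 8.340 Mbps × 4620 s × 1.05 = 40457.3 Mb
Twitch VOD: 7.840 Mbps × 9180 s × 1.05 = 75569.8 Mb
tutorial video: 5.310 Mbps × 480 s × 1.05 = 2676.2 Mb
TV episode: 13.940 Mbps × 2880 s × 1.05 = 42154.6 Mb
Total: 170454.1 Mb = 21306.8 MB.
At 250 Mbps: 170454.1 / 250 = 682 s ≈ 11.4 minutes.

11 minutes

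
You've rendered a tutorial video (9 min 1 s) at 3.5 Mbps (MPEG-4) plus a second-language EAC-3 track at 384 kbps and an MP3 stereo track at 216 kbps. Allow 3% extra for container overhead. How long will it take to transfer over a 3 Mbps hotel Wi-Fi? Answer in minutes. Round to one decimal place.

12.7 minutes

9 min 1 s = 541 s
Audio total: 384 + 216 = 600 kbps = 0.600 Mbps.
Total bitrate: 4.100 Mbps.
File: 4.100 Mbps × 541 s = 2218.1 Mb.
With 3% container overhead: ×1.03. → 2284.6 Mb.
At 3 Mbps: 2284.6 / 3 = 761.5 s ≈ 12.7 minutes.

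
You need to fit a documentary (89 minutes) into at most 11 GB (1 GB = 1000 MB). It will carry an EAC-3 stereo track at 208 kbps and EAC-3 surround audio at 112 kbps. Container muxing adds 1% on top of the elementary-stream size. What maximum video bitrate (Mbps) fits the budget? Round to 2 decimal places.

Budget: 11 GB = 88000.0 Mb.
Stream payload after overhead: 88000.0 / 1.01 = 87128.7 Mb.
89 min = 5340 s
Total bitrate budget: 87128.7 Mb / 5340 s = 16.316 Mbps.
Audio total: 208 + 112 = 320 kbps = 0.320 Mbps.
Video: 16.316 − 0.320 = 15.996 Mbps.

16.00 Mbps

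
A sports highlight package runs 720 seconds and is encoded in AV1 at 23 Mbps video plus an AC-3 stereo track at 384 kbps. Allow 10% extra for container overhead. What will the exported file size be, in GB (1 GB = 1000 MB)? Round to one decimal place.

Audio: 384 kbps = 0.384 Mbps.
Total bitrate: 23 + 0.384 = 23.384 Mbps.
Stream data: 23.384 Mbps × 720 s = 16836.5 Mb.
With 10% container overhead: ×1.10.
18,520 Mb ÷ 8 = 2,315 MB → 2.315 GB.

2.3 GB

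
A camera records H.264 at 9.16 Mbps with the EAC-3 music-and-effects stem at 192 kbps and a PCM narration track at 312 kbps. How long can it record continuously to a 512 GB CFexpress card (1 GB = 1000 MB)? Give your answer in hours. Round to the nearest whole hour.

Audio total: 192 + 312 = 504 kbps = 0.504 Mbps.
Total bitrate: 9.16 + 0.504 = 9.664 Mbps.
Capacity: 512 GB = 4,096,000 Mb.
Recording time: 4,096,000 / 9.664 = 423,841 s ≈ 118 hours.

118 hours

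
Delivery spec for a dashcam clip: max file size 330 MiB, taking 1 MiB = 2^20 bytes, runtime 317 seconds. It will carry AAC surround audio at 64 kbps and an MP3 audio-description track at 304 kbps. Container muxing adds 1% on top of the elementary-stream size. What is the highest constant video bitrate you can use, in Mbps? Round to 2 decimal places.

8.28 Mbps

Budget: 330 MiB = 2768.2 Mb.
Stream payload after overhead: 2768.2 / 1.01 = 2740.8 Mb.
Total bitrate budget: 2740.8 Mb / 317 s = 8.646 Mbps.
Audio total: 64 + 304 = 368 kbps = 0.368 Mbps.
Video: 8.646 − 0.368 = 8.278 Mbps.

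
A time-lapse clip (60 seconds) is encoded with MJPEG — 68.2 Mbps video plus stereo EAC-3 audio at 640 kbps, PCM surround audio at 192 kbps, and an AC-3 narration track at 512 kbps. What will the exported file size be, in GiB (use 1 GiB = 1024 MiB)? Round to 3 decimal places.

0.486 GiB

Audio total: 640 + 192 + 512 = 1344 kbps = 1.344 Mbps.
Total bitrate: 68.2 + 1.344 = 69.544 Mbps.
Stream data: 69.544 Mbps × 60 s = 4172.6 Mb.
4,173 Mb = 521,580,000 bytes ÷ 1,073,741,824 = 0.4858 GiB.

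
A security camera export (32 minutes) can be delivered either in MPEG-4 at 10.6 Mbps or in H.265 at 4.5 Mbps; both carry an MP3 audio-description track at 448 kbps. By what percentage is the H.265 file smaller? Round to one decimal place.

55.2%

32 min = 1920 s
Audio: 448 kbps = 0.448 Mbps.
MPEG-4: 11.048 Mbps × 1920 s = 21212.2 Mb = 2.469 GiB.
H.265: 4.948 Mbps × 1920 s = 9500.2 Mb = 1.106 GiB.
Reduction: (1 − 1.106/2.469) × 100 = 55.21%.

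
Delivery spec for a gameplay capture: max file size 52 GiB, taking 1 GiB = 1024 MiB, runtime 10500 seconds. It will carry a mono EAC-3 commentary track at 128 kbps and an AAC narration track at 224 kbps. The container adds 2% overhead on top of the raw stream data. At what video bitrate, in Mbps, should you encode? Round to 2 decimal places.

Budget: 52 GiB = 446676.6 Mb.
Stream payload after overhead: 446676.6 / 1.02 = 437918.2 Mb.
Total bitrate budget: 437918.2 Mb / 10500 s = 41.706 Mbps.
Audio total: 128 + 224 = 352 kbps = 0.352 Mbps.
Video: 41.706 − 0.352 = 41.354 Mbps.

41.35 Mbps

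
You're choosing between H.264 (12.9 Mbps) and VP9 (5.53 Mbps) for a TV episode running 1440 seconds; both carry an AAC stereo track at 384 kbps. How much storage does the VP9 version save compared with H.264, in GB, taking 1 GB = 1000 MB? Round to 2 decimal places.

1.33 GB

Audio: 384 kbps = 0.384 Mbps.
H.264: 13.284 Mbps × 1440 s = 19129.0 Mb = 2.391 GB.
VP9: 5.914 Mbps × 1440 s = 8516.2 Mb = 1.065 GB.
Saving: 2.391 − 1.065 = 1.327 GB.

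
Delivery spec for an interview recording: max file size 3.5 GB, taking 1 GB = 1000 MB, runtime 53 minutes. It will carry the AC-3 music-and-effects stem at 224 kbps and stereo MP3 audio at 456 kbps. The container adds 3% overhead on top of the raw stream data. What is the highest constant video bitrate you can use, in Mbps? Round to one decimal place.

Budget: 3.5 GB = 28000.0 Mb.
Stream payload after overhead: 28000.0 / 1.03 = 27184.5 Mb.
53 min = 3180 s
Total bitrate budget: 27184.5 Mb / 3180 s = 8.549 Mbps.
Audio total: 224 + 456 = 680 kbps = 0.680 Mbps.
Video: 8.549 − 0.680 = 7.869 Mbps.

7.9 Mbps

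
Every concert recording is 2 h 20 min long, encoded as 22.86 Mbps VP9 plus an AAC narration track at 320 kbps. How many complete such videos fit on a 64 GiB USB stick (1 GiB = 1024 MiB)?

2

2 h 20 min = 140 min = 8400 s
Audio: 320 kbps = 0.320 Mbps.
Total bitrate: 23.180 Mbps.
Per item: 23.180 Mbps × 8400 s = 194,712 Mb = 24,339 MB.
Capacity: 64 GiB = 549,756 Mb; 2.82 items → 2 complete.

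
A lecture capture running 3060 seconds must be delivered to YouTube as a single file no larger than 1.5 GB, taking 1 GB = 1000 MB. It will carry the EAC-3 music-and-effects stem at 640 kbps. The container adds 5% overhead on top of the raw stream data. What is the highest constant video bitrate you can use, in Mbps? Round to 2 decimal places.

Budget: 1.5 GB = 12000.0 Mb.
Stream payload after overhead: 12000.0 / 1.05 = 11428.6 Mb.
Total bitrate budget: 11428.6 Mb / 3060 s = 3.735 Mbps.
Audio: 640 kbps = 0.640 Mbps.
Video: 3.735 − 0.640 = 3.095 Mbps.

3.09 Mbps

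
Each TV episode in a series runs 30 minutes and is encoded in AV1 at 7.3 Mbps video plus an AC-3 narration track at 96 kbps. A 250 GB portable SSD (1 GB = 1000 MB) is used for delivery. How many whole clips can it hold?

30 min = 1800 s
Audio: 96 kbps = 0.096 Mbps.
Total bitrate: 7.396 Mbps.
Per item: 7.396 Mbps × 1800 s = 13,313 Mb = 1,664 MB.
Capacity: 250 GB = 2,000,000 Mb; 150.23 items → 150 complete.

150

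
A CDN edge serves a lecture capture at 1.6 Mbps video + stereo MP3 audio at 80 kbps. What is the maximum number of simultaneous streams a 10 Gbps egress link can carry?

Audio: 80 kbps = 0.080 Mbps.
Per-viewer media rate: 1.680 Mbps.
10 Gbps = 10,000 Mbps; 10,000 / 1.680 = 5952.38 → 5952 viewers.

5952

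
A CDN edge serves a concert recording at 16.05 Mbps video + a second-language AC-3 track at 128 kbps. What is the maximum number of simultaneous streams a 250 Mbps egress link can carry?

15

Audio: 128 kbps = 0.128 Mbps.
Per-viewer media rate: 16.178 Mbps.
250 Mbps = 250.0 Mbps; 250.0 / 16.178 = 15.45 → 15 viewers.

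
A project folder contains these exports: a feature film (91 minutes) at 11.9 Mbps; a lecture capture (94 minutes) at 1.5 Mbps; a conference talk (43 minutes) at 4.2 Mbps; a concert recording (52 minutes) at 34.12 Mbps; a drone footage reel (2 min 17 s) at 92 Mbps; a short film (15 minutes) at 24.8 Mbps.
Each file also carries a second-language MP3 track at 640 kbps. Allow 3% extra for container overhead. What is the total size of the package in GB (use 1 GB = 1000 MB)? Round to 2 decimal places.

Audio: 640 kbps = 0.640 Mbps.
feature film: 12.540 Mbps × 5460 s × 1.03 = 70522.5 Mb
lecture capture: 2.140 Mbps × 5640 s × 1.03 = 12431.7 Mb
conference talk: 4.840 Mbps × 2580 s × 1.03 = 12861.8 Mb
concert recording: 34.760 Mbps × 3120 s × 1.03 = 111704.7 Mb
drone footage reel: 92.640 Mbps × 137 s × 1.03 = 13072.4 Mb
short film: 25.440 Mbps × 900 s × 1.03 = 23582.9 Mb
Total: 244176.0 Mb = 30522.0 MB.
= 30.52 GB.

30.52 GB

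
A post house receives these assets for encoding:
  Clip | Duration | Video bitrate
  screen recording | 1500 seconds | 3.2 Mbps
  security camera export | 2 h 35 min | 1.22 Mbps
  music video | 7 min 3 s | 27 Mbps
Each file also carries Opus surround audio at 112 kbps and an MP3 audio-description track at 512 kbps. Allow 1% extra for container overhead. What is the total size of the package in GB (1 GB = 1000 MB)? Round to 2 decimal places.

4.36 GB

Audio total: 112 + 512 = 624 kbps = 0.624 Mbps.
screen recording: 3.824 Mbps × 1500 s × 1.01 = 5793.4 Mb
security camera export: 1.844 Mbps × 9300 s × 1.01 = 17320.7 Mb
music video: 27.624 Mbps × 423 s × 1.01 = 11801.8 Mb
Total: 34915.9 Mb = 4364.5 MB.
= 4.364 GB.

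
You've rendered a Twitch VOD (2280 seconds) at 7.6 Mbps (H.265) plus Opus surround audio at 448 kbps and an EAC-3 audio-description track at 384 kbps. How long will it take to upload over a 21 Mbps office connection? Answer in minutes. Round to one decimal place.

15.3 minutes

Audio total: 448 + 384 = 832 kbps = 0.832 Mbps.
Total bitrate: 8.432 Mbps.
File: 8.432 Mbps × 2280 s = 19225.0 Mb.
At 21 Mbps: 19225.0 / 21 = 915.5 s ≈ 15.3 minutes.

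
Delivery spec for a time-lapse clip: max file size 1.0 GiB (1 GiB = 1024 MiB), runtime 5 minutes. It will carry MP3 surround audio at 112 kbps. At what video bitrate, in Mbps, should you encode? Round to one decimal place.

28.5 Mbps

Budget: 1.0 GiB = 8589.9 Mb.
5 min = 300 s
Total bitrate budget: 8589.9 Mb / 300 s = 28.633 Mbps.
Audio: 112 kbps = 0.112 Mbps.
Video: 28.633 − 0.112 = 28.521 Mbps.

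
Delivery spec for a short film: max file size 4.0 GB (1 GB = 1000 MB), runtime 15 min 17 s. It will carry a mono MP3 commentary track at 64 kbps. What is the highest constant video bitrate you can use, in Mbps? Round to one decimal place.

Budget: 4.0 GB = 32000.0 Mb.
15 min 17 s = 917 s
Total bitrate budget: 32000.0 Mb / 917 s = 34.896 Mbps.
Audio: 64 kbps = 0.064 Mbps.
Video: 34.896 − 0.064 = 34.832 Mbps.

34.8 Mbps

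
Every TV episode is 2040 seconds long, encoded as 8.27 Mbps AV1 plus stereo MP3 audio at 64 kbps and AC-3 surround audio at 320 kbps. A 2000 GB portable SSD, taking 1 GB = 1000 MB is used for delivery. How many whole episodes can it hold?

906

Audio total: 64 + 320 = 384 kbps = 0.384 Mbps.
Total bitrate: 8.654 Mbps.
Per item: 8.654 Mbps × 2040 s = 17,654 Mb = 2,207 MB.
Capacity: 2000 GB = 16,000,000 Mb; 906.30 items → 906 complete.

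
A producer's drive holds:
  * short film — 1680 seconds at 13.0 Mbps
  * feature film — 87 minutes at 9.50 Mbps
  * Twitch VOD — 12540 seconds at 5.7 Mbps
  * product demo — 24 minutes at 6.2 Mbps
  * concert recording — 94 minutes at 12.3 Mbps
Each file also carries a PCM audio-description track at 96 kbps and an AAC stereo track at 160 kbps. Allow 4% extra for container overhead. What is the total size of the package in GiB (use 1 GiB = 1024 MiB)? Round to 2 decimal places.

27.60 GiB

Audio total: 96 + 160 = 256 kbps = 0.256 Mbps.
short film: 13.256 Mbps × 1680 s × 1.04 = 23160.9 Mb
feature film: 9.756 Mbps × 5220 s × 1.04 = 52963.4 Mb
Twitch VOD: 5.956 Mbps × 12540 s × 1.04 = 77675.8 Mb
product demo: 6.456 Mbps × 1440 s × 1.04 = 9668.5 Mb
concert recording: 12.556 Mbps × 5640 s × 1.04 = 73648.5 Mb
Total: 237117.0 Mb = 29639.6 MB.
= 27.60 GiB.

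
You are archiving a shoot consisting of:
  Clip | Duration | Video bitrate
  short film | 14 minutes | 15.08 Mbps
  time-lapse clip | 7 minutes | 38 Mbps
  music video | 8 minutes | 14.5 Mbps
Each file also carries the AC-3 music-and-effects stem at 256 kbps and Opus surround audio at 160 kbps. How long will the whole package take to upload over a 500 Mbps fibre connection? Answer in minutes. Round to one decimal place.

1.2 minutes

Audio total: 256 + 160 = 416 kbps = 0.416 Mbps.
short film: 15.496 Mbps × 840 s = 13016.6 Mb
time-lapse clip: 38.416 Mbps × 420 s = 16134.7 Mb
music video: 14.916 Mbps × 480 s = 7159.7 Mb
Total: 36311.0 Mb = 4538.9 MB.
At 500 Mbps: 36311.0 / 500 = 73 s ≈ 1.21 minutes.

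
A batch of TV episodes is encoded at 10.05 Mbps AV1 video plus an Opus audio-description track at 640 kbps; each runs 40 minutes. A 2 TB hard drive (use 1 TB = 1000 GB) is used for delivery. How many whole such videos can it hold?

40 min = 2400 s
Audio: 640 kbps = 0.640 Mbps.
Total bitrate: 10.690 Mbps.
Per item: 10.690 Mbps × 2400 s = 25,656 Mb = 3,207 MB.
Capacity: 2 TB = 16,000,000 Mb; 623.64 items → 623 complete.

623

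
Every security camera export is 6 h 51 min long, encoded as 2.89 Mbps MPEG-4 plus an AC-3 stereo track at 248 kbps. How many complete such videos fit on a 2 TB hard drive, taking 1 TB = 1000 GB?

6 h 51 min = 411 min = 24660 s
Audio: 248 kbps = 0.248 Mbps.
Total bitrate: 3.138 Mbps.
Per item: 3.138 Mbps × 24660 s = 77,383 Mb = 9,673 MB.
Capacity: 2 TB = 16,000,000 Mb; 206.76 items → 206 complete.

206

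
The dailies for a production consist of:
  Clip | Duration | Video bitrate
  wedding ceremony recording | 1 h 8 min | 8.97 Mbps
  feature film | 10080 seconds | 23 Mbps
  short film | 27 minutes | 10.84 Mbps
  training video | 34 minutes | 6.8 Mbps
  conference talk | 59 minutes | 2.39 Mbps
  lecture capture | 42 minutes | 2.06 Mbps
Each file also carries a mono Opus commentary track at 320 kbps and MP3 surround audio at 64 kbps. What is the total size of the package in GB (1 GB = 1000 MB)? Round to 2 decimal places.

Audio total: 320 + 64 = 384 kbps = 0.384 Mbps.
wedding ceremony recording: 9.354 Mbps × 4080 s = 38164.3 Mb
feature film: 23.384 Mbps × 10080 s = 235710.7 Mb
short film: 11.224 Mbps × 1620 s = 18182.9 Mb
training video: 7.184 Mbps × 2040 s = 14655.4 Mb
conference talk: 2.774 Mbps × 3540 s = 9820.0 Mb
lecture capture: 2.444 Mbps × 2520 s = 6158.9 Mb
Total: 322692.1 Mb = 40336.5 MB.
= 40.34 GB.

40.34 GB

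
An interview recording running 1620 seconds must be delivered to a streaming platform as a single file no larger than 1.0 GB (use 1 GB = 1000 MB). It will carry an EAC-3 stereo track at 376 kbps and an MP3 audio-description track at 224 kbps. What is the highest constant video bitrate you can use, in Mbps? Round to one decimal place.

Budget: 1.0 GB = 8000.0 Mb.
Total bitrate budget: 8000.0 Mb / 1620 s = 4.938 Mbps.
Audio total: 376 + 224 = 600 kbps = 0.600 Mbps.
Video: 4.938 − 0.600 = 4.338 Mbps.

4.3 Mbps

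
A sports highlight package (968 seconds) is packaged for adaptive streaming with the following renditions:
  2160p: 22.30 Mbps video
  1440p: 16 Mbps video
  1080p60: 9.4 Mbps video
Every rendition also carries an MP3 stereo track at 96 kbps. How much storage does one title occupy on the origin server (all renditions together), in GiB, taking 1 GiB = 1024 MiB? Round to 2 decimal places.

Audio: 96 kbps = 0.096 Mbps.
Sum of rendition bitrates: (22.30+0.096) + (16+0.096) + (9.4+0.096) = 47.988 Mbps.
× 968 s = 46,452 Mb = 5,807 MB = 5.408 GiB.

5.41 GiB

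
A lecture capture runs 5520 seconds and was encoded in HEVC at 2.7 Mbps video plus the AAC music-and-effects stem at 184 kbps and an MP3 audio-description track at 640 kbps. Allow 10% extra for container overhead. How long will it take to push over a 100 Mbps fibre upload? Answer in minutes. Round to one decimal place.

3.6 minutes

Audio total: 184 + 640 = 824 kbps = 0.824 Mbps.
Total bitrate: 3.524 Mbps.
File: 3.524 Mbps × 5520 s = 19452.5 Mb.
With 10% container overhead: ×1.10. → 21397.7 Mb.
At 100 Mbps: 21397.7 / 100 = 214.0 s ≈ 3.57 minutes.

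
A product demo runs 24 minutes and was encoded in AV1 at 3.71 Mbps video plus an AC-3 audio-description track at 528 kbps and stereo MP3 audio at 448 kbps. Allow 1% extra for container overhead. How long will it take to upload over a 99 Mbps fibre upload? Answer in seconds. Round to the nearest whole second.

24 min = 1440 s
Audio total: 528 + 448 = 976 kbps = 0.976 Mbps.
Total bitrate: 4.686 Mbps.
File: 4.686 Mbps × 1440 s = 6747.8 Mb.
With 1% container overhead: ×1.01. → 6815.3 Mb.
At 99 Mbps: 6815.3 / 99 = 68.8 s ≈ 68.8 seconds.

69 seconds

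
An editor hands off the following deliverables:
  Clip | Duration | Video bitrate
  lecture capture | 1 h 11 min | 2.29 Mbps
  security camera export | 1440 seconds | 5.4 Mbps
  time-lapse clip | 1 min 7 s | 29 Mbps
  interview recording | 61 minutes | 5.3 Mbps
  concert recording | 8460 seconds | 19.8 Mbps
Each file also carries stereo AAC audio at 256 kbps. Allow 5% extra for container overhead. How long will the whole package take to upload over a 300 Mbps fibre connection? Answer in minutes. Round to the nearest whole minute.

Audio: 256 kbps = 0.256 Mbps.
lecture capture: 2.546 Mbps × 4260 s × 1.05 = 11388.3 Mb
security camera export: 5.656 Mbps × 1440 s × 1.05 = 8551.9 Mb
time-lapse clip: 29.256 Mbps × 67 s × 1.05 = 2058.2 Mb
interview recording: 5.556 Mbps × 3660 s × 1.05 = 21351.7 Mb
concert recording: 20.056 Mbps × 8460 s × 1.05 = 178157.4 Mb
Total: 221507.4 Mb = 27688.4 MB.
At 300 Mbps: 221507.4 / 300 = 738 s ≈ 12.3 minutes.

12 minutes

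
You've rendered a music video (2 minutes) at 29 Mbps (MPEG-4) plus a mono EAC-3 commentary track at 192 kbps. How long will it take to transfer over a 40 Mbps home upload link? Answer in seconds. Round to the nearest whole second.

2 min = 120 s
Audio: 192 kbps = 0.192 Mbps.
Total bitrate: 29.192 Mbps.
File: 29.192 Mbps × 120 s = 3503.0 Mb.
At 40 Mbps: 3503.0 / 40 = 87.6 s ≈ 87.6 seconds.

88 seconds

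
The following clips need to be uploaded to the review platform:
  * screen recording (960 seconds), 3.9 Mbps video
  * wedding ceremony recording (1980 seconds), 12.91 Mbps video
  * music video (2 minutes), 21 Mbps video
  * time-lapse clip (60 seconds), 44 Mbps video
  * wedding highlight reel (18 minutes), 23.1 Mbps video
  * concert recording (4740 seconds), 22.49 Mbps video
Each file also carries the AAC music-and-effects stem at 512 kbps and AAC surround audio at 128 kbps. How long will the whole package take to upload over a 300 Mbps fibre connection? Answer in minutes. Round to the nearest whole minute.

10 minutes

Audio total: 512 + 128 = 640 kbps = 0.640 Mbps.
screen recording: 4.540 Mbps × 960 s = 4358.4 Mb
wedding ceremony recording: 13.550 Mbps × 1980 s = 26829.0 Mb
music video: 21.640 Mbps × 120 s = 2596.8 Mb
time-lapse clip: 44.640 Mbps × 60 s = 2678.4 Mb
wedding highlight reel: 23.740 Mbps × 1080 s = 25639.2 Mb
concert recording: 23.130 Mbps × 4740 s = 109636.2 Mb
Total: 171738.0 Mb = 21467.2 MB.
At 300 Mbps: 171738.0 / 300 = 572 s ≈ 9.54 minutes.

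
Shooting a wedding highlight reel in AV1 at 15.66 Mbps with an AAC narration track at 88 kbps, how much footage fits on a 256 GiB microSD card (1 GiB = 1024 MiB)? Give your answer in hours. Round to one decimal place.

Audio: 88 kbps = 0.088 Mbps.
Total bitrate: 15.66 + 0.088 = 15.748 Mbps.
Capacity: 256 GiB = 2,199,023 Mb.
Recording time: 2,199,023 / 15.748 = 139,638 s ≈ 38.8 hours.

38.8 hours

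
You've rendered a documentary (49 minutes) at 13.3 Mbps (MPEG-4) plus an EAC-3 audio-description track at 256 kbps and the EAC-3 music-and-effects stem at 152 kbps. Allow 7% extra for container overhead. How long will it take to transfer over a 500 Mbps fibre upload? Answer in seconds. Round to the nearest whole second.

86 seconds

49 min = 2940 s
Audio total: 256 + 152 = 408 kbps = 0.408 Mbps.
Total bitrate: 13.708 Mbps.
File: 13.708 Mbps × 2940 s = 40301.5 Mb.
With 7% container overhead: ×1.07. → 43122.6 Mb.
At 500 Mbps: 43122.6 / 500 = 86.2 s ≈ 86.2 seconds.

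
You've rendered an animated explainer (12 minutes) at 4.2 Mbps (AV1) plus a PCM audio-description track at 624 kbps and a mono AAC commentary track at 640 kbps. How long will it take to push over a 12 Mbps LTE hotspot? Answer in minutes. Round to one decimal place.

5.5 minutes

12 min = 720 s
Audio total: 624 + 640 = 1264 kbps = 1.264 Mbps.
Total bitrate: 5.464 Mbps.
File: 5.464 Mbps × 720 s = 3934.1 Mb.
At 12 Mbps: 3934.1 / 12 = 327.8 s ≈ 5.46 minutes.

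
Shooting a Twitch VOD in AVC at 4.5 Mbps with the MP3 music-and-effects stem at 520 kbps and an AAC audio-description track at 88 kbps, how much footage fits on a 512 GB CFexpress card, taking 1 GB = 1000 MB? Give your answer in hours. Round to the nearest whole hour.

Audio total: 520 + 88 = 608 kbps = 0.608 Mbps.
Total bitrate: 4.5 + 0.608 = 5.108 Mbps.
Capacity: 512 GB = 4,096,000 Mb.
Recording time: 4,096,000 / 5.108 = 801,879 s ≈ 223 hours.

223 hours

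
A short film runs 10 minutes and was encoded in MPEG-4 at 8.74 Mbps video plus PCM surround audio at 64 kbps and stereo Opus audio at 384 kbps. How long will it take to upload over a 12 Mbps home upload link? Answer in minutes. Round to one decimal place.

7.7 minutes

10 min = 600 s
Audio total: 64 + 384 = 448 kbps = 0.448 Mbps.
Total bitrate: 9.188 Mbps.
File: 9.188 Mbps × 600 s = 5512.8 Mb.
At 12 Mbps: 5512.8 / 12 = 459.4 s ≈ 7.66 minutes.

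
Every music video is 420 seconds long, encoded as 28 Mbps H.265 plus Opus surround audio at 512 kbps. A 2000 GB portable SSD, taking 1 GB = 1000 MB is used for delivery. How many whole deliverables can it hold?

Audio: 512 kbps = 0.512 Mbps.
Total bitrate: 28.512 Mbps.
Per item: 28.512 Mbps × 420 s = 11,975 Mb = 1,497 MB.
Capacity: 2000 GB = 16,000,000 Mb; 1336.11 items → 1336 complete.

1336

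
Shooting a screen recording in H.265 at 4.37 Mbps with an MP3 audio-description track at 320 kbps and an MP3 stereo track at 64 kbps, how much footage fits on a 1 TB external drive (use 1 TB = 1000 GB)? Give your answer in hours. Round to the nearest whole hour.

Audio total: 320 + 64 = 384 kbps = 0.384 Mbps.
Total bitrate: 4.37 + 0.384 = 4.754 Mbps.
Capacity: 1 TB = 8,000,000 Mb.
Recording time: 8,000,000 / 4.754 = 1,682,793 s ≈ 467 hours.

467 hours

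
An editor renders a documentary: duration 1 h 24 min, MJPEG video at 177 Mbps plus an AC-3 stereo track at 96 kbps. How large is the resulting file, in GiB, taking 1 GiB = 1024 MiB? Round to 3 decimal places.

1 h 24 min = 84 min = 5040 s
Audio: 96 kbps = 0.096 Mbps.
Total bitrate: 177 + 0.096 = 177.096 Mbps.
Stream data: 177.096 Mbps × 5040 s = 892563.8 Mb.
892,564 Mb = 111,570,480,000 bytes ÷ 1,073,741,824 = 103.9 GiB.

103.908 GiB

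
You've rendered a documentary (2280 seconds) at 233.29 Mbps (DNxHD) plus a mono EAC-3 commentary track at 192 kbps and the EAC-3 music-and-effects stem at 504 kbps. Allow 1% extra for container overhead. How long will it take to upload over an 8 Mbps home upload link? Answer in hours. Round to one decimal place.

18.7 hours

Audio total: 192 + 504 = 696 kbps = 0.696 Mbps.
Total bitrate: 233.986 Mbps.
File: 233.986 Mbps × 2280 s = 533488.1 Mb.
With 1% container overhead: ×1.01. → 538823.0 Mb.
At 8 Mbps: 538823.0 / 8 = 67352.9 s ≈ 18.7 hours.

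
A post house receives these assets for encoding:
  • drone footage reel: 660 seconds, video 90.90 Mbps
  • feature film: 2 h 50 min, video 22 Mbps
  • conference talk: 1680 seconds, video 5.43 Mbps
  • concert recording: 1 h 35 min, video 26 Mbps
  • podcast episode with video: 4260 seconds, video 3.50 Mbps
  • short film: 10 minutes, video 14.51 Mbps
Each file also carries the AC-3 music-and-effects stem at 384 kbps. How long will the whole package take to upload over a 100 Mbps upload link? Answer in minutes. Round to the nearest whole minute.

79 minutes

Audio: 384 kbps = 0.384 Mbps.
drone footage reel: 91.284 Mbps × 660 s = 60247.4 Mb
feature film: 22.384 Mbps × 10200 s = 228316.8 Mb
conference talk: 5.814 Mbps × 1680 s = 9767.5 Mb
concert recording: 26.384 Mbps × 5700 s = 150388.8 Mb
podcast episode with video: 3.884 Mbps × 4260 s = 16545.8 Mb
short film: 14.894 Mbps × 600 s = 8936.4 Mb
Total: 474202.8 Mb = 59275.3 MB.
At 100 Mbps: 474202.8 / 100 = 4742 s ≈ 79 minutes.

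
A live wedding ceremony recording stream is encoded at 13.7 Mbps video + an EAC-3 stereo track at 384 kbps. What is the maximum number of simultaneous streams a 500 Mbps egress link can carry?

Audio: 384 kbps = 0.384 Mbps.
Per-viewer media rate: 14.084 Mbps.
500 Mbps = 500.0 Mbps; 500.0 / 14.084 = 35.50 → 35 viewers.

35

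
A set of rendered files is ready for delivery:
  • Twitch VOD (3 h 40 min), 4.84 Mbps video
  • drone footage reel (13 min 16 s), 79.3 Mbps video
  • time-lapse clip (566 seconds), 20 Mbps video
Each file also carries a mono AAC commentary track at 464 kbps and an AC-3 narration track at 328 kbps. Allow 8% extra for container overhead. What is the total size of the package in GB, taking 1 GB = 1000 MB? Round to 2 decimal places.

20.23 GB

Audio total: 464 + 328 = 792 kbps = 0.792 Mbps.
Twitch VOD: 5.632 Mbps × 13200 s × 1.08 = 80289.8 Mb
drone footage reel: 80.092 Mbps × 796 s × 1.08 = 68853.5 Mb
time-lapse clip: 20.792 Mbps × 566 s × 1.08 = 12709.7 Mb
Total: 161853.0 Mb = 20231.6 MB.
= 20.23 GB.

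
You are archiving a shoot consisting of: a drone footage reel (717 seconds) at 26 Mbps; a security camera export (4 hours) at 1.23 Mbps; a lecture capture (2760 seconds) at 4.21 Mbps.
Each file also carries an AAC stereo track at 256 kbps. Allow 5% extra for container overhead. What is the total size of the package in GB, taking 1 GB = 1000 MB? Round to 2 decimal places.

6.90 GB

Audio: 256 kbps = 0.256 Mbps.
drone footage reel: 26.256 Mbps × 717 s × 1.05 = 19766.8 Mb
security camera export: 1.486 Mbps × 14400 s × 1.05 = 22468.3 Mb
lecture capture: 4.466 Mbps × 2760 s × 1.05 = 12942.5 Mb
Total: 55177.6 Mb = 6897.2 MB.
= 6.897 GB.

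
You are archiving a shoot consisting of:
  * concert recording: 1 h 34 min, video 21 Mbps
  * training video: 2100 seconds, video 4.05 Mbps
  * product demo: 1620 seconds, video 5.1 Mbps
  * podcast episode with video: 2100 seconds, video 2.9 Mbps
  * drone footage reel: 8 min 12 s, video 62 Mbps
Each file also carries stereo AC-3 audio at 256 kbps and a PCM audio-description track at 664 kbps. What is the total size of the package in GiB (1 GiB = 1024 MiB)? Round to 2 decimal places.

21.28 GiB

Audio total: 256 + 664 = 920 kbps = 0.920 Mbps.
concert recording: 21.920 Mbps × 5640 s = 123628.8 Mb
training video: 4.970 Mbps × 2100 s = 10437.0 Mb
product demo: 6.020 Mbps × 1620 s = 9752.4 Mb
podcast episode with video: 3.820 Mbps × 2100 s = 8022.0 Mb
drone footage reel: 62.920 Mbps × 492 s = 30956.6 Mb
Total: 182796.8 Mb = 22849.6 MB.
= 21.28 GiB.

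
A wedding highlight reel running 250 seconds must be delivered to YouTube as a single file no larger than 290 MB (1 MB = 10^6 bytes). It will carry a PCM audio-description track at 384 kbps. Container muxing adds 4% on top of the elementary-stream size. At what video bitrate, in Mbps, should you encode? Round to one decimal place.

Budget: 290 MB = 2320.0 Mb.
Stream payload after overhead: 2320.0 / 1.04 = 2230.8 Mb.
Total bitrate budget: 2230.8 Mb / 250 s = 8.923 Mbps.
Audio: 384 kbps = 0.384 Mbps.
Video: 8.923 − 0.384 = 8.539 Mbps.

8.5 Mbps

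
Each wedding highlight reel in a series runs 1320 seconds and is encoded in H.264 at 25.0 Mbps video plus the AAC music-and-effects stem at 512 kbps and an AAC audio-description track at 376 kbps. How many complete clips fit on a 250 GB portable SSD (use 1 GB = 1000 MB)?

Audio total: 512 + 376 = 888 kbps = 0.888 Mbps.
Total bitrate: 25.888 Mbps.
Per item: 25.888 Mbps × 1320 s = 34,172 Mb = 4,272 MB.
Capacity: 250 GB = 2,000,000 Mb; 58.53 items → 58 complete.

58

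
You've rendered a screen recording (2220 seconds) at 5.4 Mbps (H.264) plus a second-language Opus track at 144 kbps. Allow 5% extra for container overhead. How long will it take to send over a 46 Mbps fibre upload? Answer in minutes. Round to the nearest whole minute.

5 minutes

Audio: 144 kbps = 0.144 Mbps.
Total bitrate: 5.544 Mbps.
File: 5.544 Mbps × 2220 s = 12307.7 Mb.
With 5% container overhead: ×1.05. → 12923.1 Mb.
At 46 Mbps: 12923.1 / 46 = 280.9 s ≈ 4.68 minutes.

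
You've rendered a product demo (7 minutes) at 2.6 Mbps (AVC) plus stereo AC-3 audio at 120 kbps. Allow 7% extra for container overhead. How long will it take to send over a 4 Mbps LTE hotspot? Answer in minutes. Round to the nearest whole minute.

5 minutes

7 min = 420 s
Audio: 120 kbps = 0.120 Mbps.
Total bitrate: 2.720 Mbps.
File: 2.720 Mbps × 420 s = 1142.4 Mb.
With 7% container overhead: ×1.07. → 1222.4 Mb.
At 4 Mbps: 1222.4 / 4 = 305.6 s ≈ 5.09 minutes.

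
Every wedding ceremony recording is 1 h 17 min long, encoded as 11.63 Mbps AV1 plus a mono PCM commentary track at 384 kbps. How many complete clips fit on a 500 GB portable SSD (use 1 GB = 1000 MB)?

72

1 h 17 min = 77 min = 4620 s
Audio: 384 kbps = 0.384 Mbps.
Total bitrate: 12.014 Mbps.
Per item: 12.014 Mbps × 4620 s = 55,505 Mb = 6,938 MB.
Capacity: 500 GB = 4,000,000 Mb; 72.07 items → 72 complete.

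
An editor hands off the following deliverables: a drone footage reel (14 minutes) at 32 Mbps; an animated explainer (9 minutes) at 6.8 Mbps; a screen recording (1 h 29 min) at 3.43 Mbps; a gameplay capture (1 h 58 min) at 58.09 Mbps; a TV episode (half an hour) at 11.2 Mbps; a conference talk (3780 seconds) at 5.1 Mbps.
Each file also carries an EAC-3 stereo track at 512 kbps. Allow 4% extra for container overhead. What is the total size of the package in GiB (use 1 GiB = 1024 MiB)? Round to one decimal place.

61.7 GiB

Audio: 512 kbps = 0.512 Mbps.
drone footage reel: 32.512 Mbps × 840 s × 1.04 = 28402.5 Mb
animated explainer: 7.312 Mbps × 540 s × 1.04 = 4106.4 Mb
screen recording: 3.942 Mbps × 5340 s × 1.04 = 21892.3 Mb
gameplay capture: 58.602 Mbps × 7080 s × 1.04 = 431498.2 Mb
TV episode: 11.712 Mbps × 1800 s × 1.04 = 21924.9 Mb
conference talk: 5.612 Mbps × 3780 s × 1.04 = 22061.9 Mb
Total: 529886.2 Mb = 66235.8 MB.
= 61.69 GiB.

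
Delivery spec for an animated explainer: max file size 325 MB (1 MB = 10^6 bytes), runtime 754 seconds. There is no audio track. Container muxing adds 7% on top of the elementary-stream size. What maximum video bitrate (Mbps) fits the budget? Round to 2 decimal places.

3.22 Mbps

Budget: 325 MB = 2600.0 Mb.
Stream payload after overhead: 2600.0 / 1.07 = 2429.9 Mb.
Total bitrate budget: 2429.9 Mb / 754 s = 3.223 Mbps.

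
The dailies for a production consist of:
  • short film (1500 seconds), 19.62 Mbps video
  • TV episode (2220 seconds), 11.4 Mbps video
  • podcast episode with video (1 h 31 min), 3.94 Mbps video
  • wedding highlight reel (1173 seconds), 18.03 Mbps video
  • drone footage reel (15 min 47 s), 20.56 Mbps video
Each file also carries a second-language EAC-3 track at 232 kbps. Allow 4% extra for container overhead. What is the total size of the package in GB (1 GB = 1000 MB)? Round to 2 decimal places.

15.53 GB

Audio: 232 kbps = 0.232 Mbps.
short film: 19.852 Mbps × 1500 s × 1.04 = 30969.1 Mb
TV episode: 11.632 Mbps × 2220 s × 1.04 = 26856.0 Mb
podcast episode with video: 4.172 Mbps × 5460 s × 1.04 = 23690.3 Mb
wedding highlight reel: 18.262 Mbps × 1173 s × 1.04 = 22278.2 Mb
drone footage reel: 20.792 Mbps × 947 s × 1.04 = 20477.6 Mb
Total: 124271.2 Mb = 15533.9 MB.
= 15.53 GB.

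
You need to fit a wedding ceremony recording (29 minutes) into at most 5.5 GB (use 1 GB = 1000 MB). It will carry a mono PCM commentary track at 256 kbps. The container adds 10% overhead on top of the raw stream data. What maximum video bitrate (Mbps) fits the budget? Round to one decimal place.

22.7 Mbps

Budget: 5.5 GB = 44000.0 Mb.
Stream payload after overhead: 44000.0 / 1.10 = 40000.0 Mb.
29 min = 1740 s
Total bitrate budget: 40000.0 Mb / 1740 s = 22.989 Mbps.
Audio: 256 kbps = 0.256 Mbps.
Video: 22.989 − 0.256 = 22.733 Mbps.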